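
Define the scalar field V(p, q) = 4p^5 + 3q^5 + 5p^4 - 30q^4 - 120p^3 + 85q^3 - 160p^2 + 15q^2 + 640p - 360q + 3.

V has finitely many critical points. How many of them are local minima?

V separates as a function of p plus a function of q, so ∇V=0 decouples.
∂V/∂p = 20(p - 4)(p - 1)(p + 2)(p + 4) = 0 at p ∈ {-4, -2, 1, 4}; ∂V/∂q = 15(q - 4)(q - 3)(q - 2)(q + 1) = 0 at q ∈ {-1, 2, 3, 4}.
The Hessian is diagonal: diag(V_pp, V_qq). Second derivatives: V_pp(-4)=-1600, V_pp(-2)=720, V_pp(1)=-900, V_pp(4)=2880; V_qq(-1)=-900, V_qq(2)=90, V_qq(3)=-60, V_qq(4)=150.
Local minima occur where both diagonal entries positive: (-2, 2), (-2, 4), (4, 2), (4, 4). Count: 4.

4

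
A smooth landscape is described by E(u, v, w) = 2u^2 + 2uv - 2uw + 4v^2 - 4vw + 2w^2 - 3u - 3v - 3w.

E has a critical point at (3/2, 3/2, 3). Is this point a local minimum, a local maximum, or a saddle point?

The Hessian is constant: H = [[4, 2, -2], [2, 8, -4], [-2, -4, 4]].
Leading principal minors: Δ₁ = 4, Δ₂ = 28, Δ₃ = 48.
All leading minors are positive, so H is positive definite: a local minimum.

local minimum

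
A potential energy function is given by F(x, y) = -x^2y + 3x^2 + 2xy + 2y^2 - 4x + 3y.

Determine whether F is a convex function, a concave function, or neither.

neither

The term -x^2y is cubic, so the Hessian is not constant.
∂²F/∂x² = -2y + 6, which takes both signs as y varies (negative for sufficiently large y). A diagonal entry of the Hessian changing sign means the Hessian is neither positive- nor negative-semidefinite on all of R^2.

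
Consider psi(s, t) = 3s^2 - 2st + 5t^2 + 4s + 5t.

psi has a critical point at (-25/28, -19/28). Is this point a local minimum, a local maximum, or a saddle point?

The Hessian of psi is constant: H = [[6, -2], [-2, 10]].
det(H) = 6·10 − (-2)² = 56.
det(H) > 0 and tr(H) = 16 > 0, so H is positive definite and the point is a local minimum.

local minimum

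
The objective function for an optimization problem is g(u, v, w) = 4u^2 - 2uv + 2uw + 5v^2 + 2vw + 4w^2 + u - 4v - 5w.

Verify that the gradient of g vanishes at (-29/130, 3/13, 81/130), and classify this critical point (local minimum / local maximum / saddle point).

local minimum

∇g = (8u - 2v + 2w + 1, -2u + 10v + 2w - 4, 2u + 2v + 8w - 5); substituting (-29/130, 3/13, 81/130) gives ∇g = (0, 0, 0), so (-29/130, 3/13, 81/130) is indeed a critical point.
The Hessian is constant: H = [[8, -2, 2], [-2, 10, 2], [2, 2, 8]].
Leading principal minors: Δ₁ = 8, Δ₂ = 76, Δ₃ = 520.
All leading minors are positive, so H is positive definite: a local minimum.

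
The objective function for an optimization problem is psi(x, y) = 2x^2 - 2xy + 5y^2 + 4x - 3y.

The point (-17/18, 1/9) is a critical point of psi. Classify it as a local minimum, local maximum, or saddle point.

The Hessian of psi is constant: H = [[4, -2], [-2, 10]].
det(H) = 4·10 − (-2)² = 36.
det(H) > 0 and tr(H) = 14 > 0, so H is positive definite and the point is a local minimum.

local minimum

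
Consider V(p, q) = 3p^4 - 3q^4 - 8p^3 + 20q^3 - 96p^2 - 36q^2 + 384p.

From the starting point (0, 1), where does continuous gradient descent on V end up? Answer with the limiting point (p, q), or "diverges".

(-4, 2)

V is separable, so gradient descent decouples: p follows -∂V/∂p, q follows -∂V/∂q.
∂V/∂p = 12(p - 4)(p - 2)(p + 4); at p=0 this is 384, so p decreases.
∂V/∂q = -12q(q - 3)(q - 2); at q=1 this is -24, so q increases.
p converges to its nearest critical value -4 (a local min of the p-part); q converges to 2. The iterate converges to (-4, 2).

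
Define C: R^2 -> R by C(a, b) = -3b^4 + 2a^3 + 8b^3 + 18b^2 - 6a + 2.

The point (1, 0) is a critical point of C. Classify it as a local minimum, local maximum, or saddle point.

local minimum

The mixed partial ∂²C/∂a∂b is 0, so the Hessian at any point is diag(C_aa, C_bb) = diag(12a, 12(-3b^2 + 4b + 3)).
At (1, 0): H = diag(12, 36).
Both eigenvalues are positive, so H is positive definite: a local minimum.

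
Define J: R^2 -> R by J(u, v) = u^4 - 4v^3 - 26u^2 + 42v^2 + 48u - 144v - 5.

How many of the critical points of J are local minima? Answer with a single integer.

2

J separates as a function of u plus a function of v, so ∇J=0 decouples.
∂J/∂u = 4(u - 3)(u - 1)(u + 4) = 0 at u ∈ {-4, 1, 3}; ∂J/∂v = -12(v - 4)(v - 3) = 0 at v ∈ {3, 4}.
The Hessian is diagonal: diag(J_uu, J_vv). Second derivatives: J_uu(-4)=140, J_uu(1)=-40, J_uu(3)=56; J_vv(3)=12, J_vv(4)=-12.
Local minima occur where both diagonal entries positive: (-4, 3), (3, 3). Count: 2.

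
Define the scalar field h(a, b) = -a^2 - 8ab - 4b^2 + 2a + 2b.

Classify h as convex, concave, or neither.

h is quadratic, so its Hessian is the constant matrix H = [[-2, -8], [-8, -8]].
det(H) = -48, tr(H) = -10.
det(H) < 0, so H is indefinite: neither convex nor concave.

neither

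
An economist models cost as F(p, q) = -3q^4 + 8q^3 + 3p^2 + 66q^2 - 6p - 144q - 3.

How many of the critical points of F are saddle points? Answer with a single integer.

2

F separates as a function of p plus a function of q, so ∇F=0 decouples.
∂F/∂p = 6(p - 1) = 0 at p ∈ {1}; ∂F/∂q = -12(q - 4)(q - 1)(q + 3) = 0 at q ∈ {-3, 1, 4}.
The Hessian is diagonal: diag(F_pp, F_qq). Second derivatives: F_pp(1)=6; F_qq(-3)=-336, F_qq(1)=144, F_qq(4)=-252.
Saddle points occur where the two diagonal entries have opposite signs: (1, -3), (1, 4). Count: 2.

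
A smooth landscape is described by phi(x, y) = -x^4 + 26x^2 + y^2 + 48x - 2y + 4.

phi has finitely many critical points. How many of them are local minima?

phi separates as a function of x plus a function of y, so ∇phi=0 decouples.
∂phi/∂x = -4(x - 4)(x + 1)(x + 3) = 0 at x ∈ {-3, -1, 4}; ∂phi/∂y = 2(y - 1) = 0 at y ∈ {1}.
The Hessian is diagonal: diag(phi_xx, phi_yy). Second derivatives: phi_xx(-3)=-56, phi_xx(-1)=40, phi_xx(4)=-140; phi_yy(1)=2.
Local minima occur where both diagonal entries positive: (-1, 1). Count: 1.

1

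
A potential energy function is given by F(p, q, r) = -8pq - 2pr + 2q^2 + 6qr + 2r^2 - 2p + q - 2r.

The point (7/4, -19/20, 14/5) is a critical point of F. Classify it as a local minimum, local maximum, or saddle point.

saddle point

The Hessian is constant: H = [[0, -8, -2], [-8, 4, 6], [-2, 6, 4]].
Leading principal minors: Δ₁ = 0, Δ₂ = -64, Δ₃ = -80.
The minors fit neither the all-positive nor the alternating-sign pattern, so H is indefinite: a saddle point.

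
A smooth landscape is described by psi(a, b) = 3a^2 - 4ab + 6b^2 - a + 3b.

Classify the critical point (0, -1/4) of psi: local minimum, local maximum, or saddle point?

The Hessian of psi is constant: H = [[6, -4], [-4, 12]].
det(H) = 6·12 − (-4)² = 56.
det(H) > 0 and tr(H) = 18 > 0, so H is positive definite and the point is a local minimum.

local minimum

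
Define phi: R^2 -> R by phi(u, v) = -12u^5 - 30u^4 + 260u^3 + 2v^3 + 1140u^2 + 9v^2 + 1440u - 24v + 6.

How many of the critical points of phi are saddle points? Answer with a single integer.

phi separates as a function of u plus a function of v, so ∇phi=0 decouples.
∂phi/∂u = -60(u - 4)(u + 1)(u + 2)(u + 3) = 0 at u ∈ {-3, -2, -1, 4}; ∂phi/∂v = 6(v - 1)(v + 4) = 0 at v ∈ {-4, 1}.
The Hessian is diagonal: diag(phi_uu, phi_vv). Second derivatives: phi_uu(-3)=840, phi_uu(-2)=-360, phi_uu(-1)=600, phi_uu(4)=-12600; phi_vv(-4)=-30, phi_vv(1)=30.
Saddle points occur where the two diagonal entries have opposite signs: (-3, -4), (-2, 1), (-1, -4), (4, 1). Count: 4.

4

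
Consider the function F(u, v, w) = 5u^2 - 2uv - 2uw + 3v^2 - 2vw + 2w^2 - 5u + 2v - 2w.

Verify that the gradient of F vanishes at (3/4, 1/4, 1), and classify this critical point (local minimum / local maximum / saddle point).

local minimum

∇F = (10u - 2v - 2w - 5, -2u + 6v - 2w + 2, -2u - 2v + 4w - 2); substituting (3/4, 1/4, 1) gives ∇F = (0, 0, 0), so (3/4, 1/4, 1) is indeed a critical point.
The Hessian is constant: H = [[10, -2, -2], [-2, 6, -2], [-2, -2, 4]].
Leading principal minors: Δ₁ = 10, Δ₂ = 56, Δ₃ = 144.
All leading minors are positive, so H is positive definite: a local minimum.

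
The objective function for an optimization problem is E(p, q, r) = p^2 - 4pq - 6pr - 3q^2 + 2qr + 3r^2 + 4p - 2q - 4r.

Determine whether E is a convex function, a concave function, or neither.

E is quadratic, so its Hessian is the constant matrix H = [[2, -4, -6], [-4, -6, 2], [-6, 2, 6]].
Leading principal minors: 2, -28, 136.
Neither pattern holds ⇒ H is indefinite ⇒ neither convex nor concave.

neither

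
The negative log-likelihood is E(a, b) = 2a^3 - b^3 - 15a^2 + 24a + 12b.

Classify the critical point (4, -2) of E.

The mixed partial ∂²E/∂a∂b is 0, so the Hessian at any point is diag(E_aa, E_bb) = diag(6(2a - 5), -6b).
At (4, -2): H = diag(18, 12).
Both eigenvalues are positive, so H is positive definite: a local minimum.

local minimum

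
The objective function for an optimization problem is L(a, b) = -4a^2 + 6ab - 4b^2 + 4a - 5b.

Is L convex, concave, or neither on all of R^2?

concave

L is quadratic, so its Hessian is the constant matrix H = [[-8, 6], [6, -8]].
det(H) = 28, tr(H) = -16.
det(H) > 0 and tr(H) < 0, so H is negative definite everywhere: concave.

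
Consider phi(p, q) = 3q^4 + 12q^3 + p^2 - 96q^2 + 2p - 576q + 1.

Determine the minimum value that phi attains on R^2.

phi(p,q) separates as A(p) + B(q) + 1, so its minimum is min A + min B + 1.
A'(p) = 2p + 2 vanishes at p ∈ {-1}; B'(q) = 12(q - 4)(q + 3)(q + 4) vanishes at q ∈ {-4, -3, 4}.
Local minima of A (where A''>0): A(-1)=-1. Local minima of B: B(-4)=768, B(4)=-2304.
So the global minimum of phi is A(-1) + B(4) + 1 = -1 − 2304 + 1 = -2304, attained at (-1, 4).

-2304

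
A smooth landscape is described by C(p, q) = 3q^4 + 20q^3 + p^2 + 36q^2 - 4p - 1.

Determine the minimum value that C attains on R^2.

C(p,q) separates as A(p) + B(q) − 1, so its minimum is min A + min B − 1.
A'(p) = 2p - 4 vanishes at p ∈ {2}; B'(q) = 12q(q + 2)(q + 3) vanishes at q ∈ {-3, -2, 0}.
Local minima of A (where A''>0): A(2)=-4. Local minima of B: B(-3)=27, B(0)=0.
So the global minimum of C is A(2) + B(0) − 1 = -4 + 0 − 1 = -5, attained at (2, 0).

-5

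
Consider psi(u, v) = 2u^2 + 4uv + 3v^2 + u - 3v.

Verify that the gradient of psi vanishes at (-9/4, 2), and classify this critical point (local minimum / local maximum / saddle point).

local minimum

∇psi = (4u + 4v + 1, 4u + 6v - 3); substituting (-9/4, 2) gives ∇psi = (0, 0), so (-9/4, 2) is indeed a critical point.
The Hessian of psi is constant: H = [[4, 4], [4, 6]].
det(H) = 4·6 − 4² = 8.
det(H) > 0 and tr(H) = 10 > 0, so H is positive definite and the point is a local minimum.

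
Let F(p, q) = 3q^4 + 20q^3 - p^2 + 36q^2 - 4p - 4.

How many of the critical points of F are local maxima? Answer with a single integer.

1

F separates as a function of p plus a function of q, so ∇F=0 decouples.
∂F/∂p = -2(p + 2) = 0 at p ∈ {-2}; ∂F/∂q = 12q(q + 2)(q + 3) = 0 at q ∈ {-3, -2, 0}.
The Hessian is diagonal: diag(F_pp, F_qq). Second derivatives: F_pp(-2)=-2; F_qq(-3)=36, F_qq(-2)=-24, F_qq(0)=72.
Local maxima occur where both diagonal entries negative: (-2, -2). Count: 1.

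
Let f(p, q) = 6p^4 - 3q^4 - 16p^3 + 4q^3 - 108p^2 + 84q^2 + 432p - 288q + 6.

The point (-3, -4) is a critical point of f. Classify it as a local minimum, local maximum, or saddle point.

The mixed partial ∂²f/∂p∂q is 0, so the Hessian at any point is diag(f_pp, f_qq) = diag(24(3p^2 - 4p - 9), 12(-3q^2 + 2q + 14)).
At (-3, -4): H = diag(720, -504).
The eigenvalues have opposite signs, so H is indefinite: a saddle point.

saddle point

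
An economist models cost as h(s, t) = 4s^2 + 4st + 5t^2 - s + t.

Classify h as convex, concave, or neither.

h is quadratic, so its Hessian is the constant matrix H = [[8, 4], [4, 10]].
det(H) = 64, tr(H) = 18.
det(H) > 0 and tr(H) > 0, so H is positive definite everywhere: convex.

convex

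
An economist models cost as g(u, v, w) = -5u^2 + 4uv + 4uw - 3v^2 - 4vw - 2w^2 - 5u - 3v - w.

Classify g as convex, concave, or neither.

g is quadratic, so its Hessian is the constant matrix H = [[-10, 4, 4], [4, -6, -4], [4, -4, -4]].
Leading principal minors: -10, 44, -48.
Signs alternate −, +, − ⇒ H ≺ 0 ⇒ concave.

concave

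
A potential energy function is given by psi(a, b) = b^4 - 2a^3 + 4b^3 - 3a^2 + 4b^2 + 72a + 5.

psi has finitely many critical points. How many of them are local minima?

2

psi separates as a function of a plus a function of b, so ∇psi=0 decouples.
∂psi/∂a = -6(a - 3)(a + 4) = 0 at a ∈ {-4, 3}; ∂psi/∂b = 4b(b + 1)(b + 2) = 0 at b ∈ {-2, -1, 0}.
The Hessian is diagonal: diag(psi_aa, psi_bb). Second derivatives: psi_aa(-4)=42, psi_aa(3)=-42; psi_bb(-2)=8, psi_bb(-1)=-4, psi_bb(0)=8.
Local minima occur where both diagonal entries positive: (-4, -2), (-4, 0). Count: 2.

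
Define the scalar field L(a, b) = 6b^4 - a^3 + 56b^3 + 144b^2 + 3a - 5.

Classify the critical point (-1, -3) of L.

saddle point

The mixed partial ∂²L/∂a∂b is 0, so the Hessian at any point is diag(L_aa, L_bb) = diag(-6a, 24(3b^2 + 14b + 12)).
At (-1, -3): H = diag(6, -72).
The eigenvalues have opposite signs, so H is indefinite: a saddle point.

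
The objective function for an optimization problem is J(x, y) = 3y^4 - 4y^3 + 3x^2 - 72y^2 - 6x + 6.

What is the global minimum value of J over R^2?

J(x,y) separates as P(x) + Q(y) + 6, so its minimum is min P + min Q + 6.
P'(x) = 6x - 6 vanishes at x ∈ {1}; Q'(y) = 12y(y - 4)(y + 3) vanishes at y ∈ {-3, 0, 4}.
Local minima of P (where P''>0): P(1)=-3. Local minima of Q: Q(-3)=-297, Q(4)=-640.
So the global minimum of J is P(1) + Q(4) + 6 = -3 − 640 + 6 = -637, attained at (1, 4).

-637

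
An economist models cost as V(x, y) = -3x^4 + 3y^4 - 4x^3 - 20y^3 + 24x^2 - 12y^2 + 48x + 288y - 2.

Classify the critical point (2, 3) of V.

local maximum

The mixed partial ∂²V/∂x∂y is 0, so the Hessian at any point is diag(V_xx, V_yy) = diag(12(-3x^2 - 2x + 4), 12(3y^2 - 10y - 2)).
At (2, 3): H = diag(-144, -60).
Both eigenvalues are negative, so H is negative definite: a local maximum.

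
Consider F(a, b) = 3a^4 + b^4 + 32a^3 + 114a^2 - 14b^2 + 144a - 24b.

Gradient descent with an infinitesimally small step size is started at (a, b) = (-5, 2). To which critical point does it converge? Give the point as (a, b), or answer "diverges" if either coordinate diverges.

F is separable, so gradient descent decouples: a follows -∂F/∂a, b follows -∂F/∂b.
∂F/∂a = 12(a + 1)(a + 3)(a + 4); at a=-5 this is -96, so a increases.
∂F/∂b = 4(b - 3)(b + 1)(b + 2); at b=2 this is -48, so b increases.
a converges to its nearest critical value -4 (a local min of the a-part); b converges to 3. The iterate converges to (-4, 3).

(-4, 3)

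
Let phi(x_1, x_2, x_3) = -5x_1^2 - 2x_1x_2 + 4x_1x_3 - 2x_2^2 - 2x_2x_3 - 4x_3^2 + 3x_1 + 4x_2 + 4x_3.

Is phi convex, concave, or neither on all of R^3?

phi is quadratic, so its Hessian is the constant matrix H = [[-10, -2, 4], [-2, -4, -2], [4, -2, -8]].
Leading principal minors: -10, 36, -152.
Signs alternate −, +, − ⇒ H ≺ 0 ⇒ concave.

concave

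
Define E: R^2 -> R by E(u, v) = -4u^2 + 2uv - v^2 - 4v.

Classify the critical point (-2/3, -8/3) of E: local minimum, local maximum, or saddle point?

local maximum

The Hessian of E is constant: H = [[-8, 2], [2, -2]].
det(H) = (-8)·(-2) − 2² = 12.
det(H) > 0 and tr(H) = -10 < 0, so H is negative definite and the point is a local maximum.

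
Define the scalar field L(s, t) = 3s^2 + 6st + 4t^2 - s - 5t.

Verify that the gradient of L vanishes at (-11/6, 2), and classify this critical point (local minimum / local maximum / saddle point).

local minimum

∇L = (6s + 6t - 1, 6s + 8t - 5); substituting (-11/6, 2) gives ∇L = (0, 0), so (-11/6, 2) is indeed a critical point.
The Hessian of L is constant: H = [[6, 6], [6, 8]].
det(H) = 6·8 − 6² = 12.
det(H) > 0 and tr(H) = 14 > 0, so H is positive definite and the point is a local minimum.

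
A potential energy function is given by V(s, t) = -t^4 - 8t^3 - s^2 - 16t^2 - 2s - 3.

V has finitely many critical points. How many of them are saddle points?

1

V separates as a function of s plus a function of t, so ∇V=0 decouples.
∂V/∂s = -2(s + 1) = 0 at s ∈ {-1}; ∂V/∂t = -4t(t + 2)(t + 4) = 0 at t ∈ {-4, -2, 0}.
The Hessian is diagonal: diag(V_ss, V_tt). Second derivatives: V_ss(-1)=-2; V_tt(-4)=-32, V_tt(-2)=16, V_tt(0)=-32.
Saddle points occur where the two diagonal entries have opposite signs: (-1, -2). Count: 1.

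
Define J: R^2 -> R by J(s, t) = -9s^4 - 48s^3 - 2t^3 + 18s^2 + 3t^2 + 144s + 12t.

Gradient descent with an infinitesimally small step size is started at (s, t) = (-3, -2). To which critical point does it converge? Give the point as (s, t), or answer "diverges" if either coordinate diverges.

(-1, -1)

J is separable, so gradient descent decouples: s follows -∂J/∂s, t follows -∂J/∂t.
∂J/∂s = -36(s - 1)(s + 1)(s + 4); at s=-3 this is -288, so s increases.
∂J/∂t = -6(t - 2)(t + 1); at t=-2 this is -24, so t increases.
s converges to its nearest critical value -1 (a local min of the s-part); t converges to -1. The iterate converges to (-1, -1).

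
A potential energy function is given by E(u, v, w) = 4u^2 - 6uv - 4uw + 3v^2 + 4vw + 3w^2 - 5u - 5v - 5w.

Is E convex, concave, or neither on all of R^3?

convex

E is quadratic, so its Hessian is the constant matrix H = [[8, -6, -4], [-6, 6, 4], [-4, 4, 6]].
Leading principal minors: 8, 12, 40.
All positive ⇒ H ≻ 0 ⇒ convex.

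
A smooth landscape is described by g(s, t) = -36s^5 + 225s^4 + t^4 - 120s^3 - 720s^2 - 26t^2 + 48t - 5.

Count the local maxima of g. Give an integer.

2

g separates as a function of s plus a function of t, so ∇g=0 decouples.
∂g/∂s = -180s(s - 4)(s - 2)(s + 1) = 0 at s ∈ {-1, 0, 2, 4}; ∂g/∂t = 4(t - 3)(t - 1)(t + 4) = 0 at t ∈ {-4, 1, 3}.
The Hessian is diagonal: diag(g_ss, g_tt). Second derivatives: g_ss(-1)=2700, g_ss(0)=-1440, g_ss(2)=2160, g_ss(4)=-7200; g_tt(-4)=140, g_tt(1)=-40, g_tt(3)=56.
Local maxima occur where both diagonal entries negative: (0, 1), (4, 1). Count: 2.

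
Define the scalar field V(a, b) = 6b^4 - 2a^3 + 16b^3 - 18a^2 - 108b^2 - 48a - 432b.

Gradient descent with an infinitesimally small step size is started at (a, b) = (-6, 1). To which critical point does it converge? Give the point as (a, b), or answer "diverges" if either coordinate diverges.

V is separable, so gradient descent decouples: a follows -∂V/∂a, b follows -∂V/∂b.
∂V/∂a = -6(a + 2)(a + 4); at a=-6 this is -48, so a increases.
∂V/∂b = 24(b - 3)(b + 2)(b + 3); at b=1 this is -576, so b increases.
a converges to its nearest critical value -4 (a local min of the a-part); b converges to 3. The iterate converges to (-4, 3).

(-4, 3)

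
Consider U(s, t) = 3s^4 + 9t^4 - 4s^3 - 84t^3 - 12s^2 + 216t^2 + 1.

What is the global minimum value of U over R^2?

U(s,t) separates as P(s) + Q(t) + 1, so its minimum is min P + min Q + 1.
P'(s) = 12s(s - 2)(s + 1) vanishes at s ∈ {-1, 0, 2}; Q'(t) = 36t(t - 4)(t - 3) vanishes at t ∈ {0, 3, 4}.
Local minima of P (where P''>0): P(-1)=-5, P(2)=-32. Local minima of Q: Q(0)=0, Q(4)=384.
So the global minimum of U is P(2) + Q(0) + 1 = -32 + 0 + 1 = -31, attained at (2, 0).

-31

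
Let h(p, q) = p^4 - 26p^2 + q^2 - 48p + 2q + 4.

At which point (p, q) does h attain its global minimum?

h(p,q) separates as A(p) + B(q) + 4, so its minimum is min A + min B + 4.
A'(p) = 4(p - 4)(p + 1)(p + 3) vanishes at p ∈ {-3, -1, 4}; B'(q) = 2q + 2 vanishes at q ∈ {-1}.
Local minima of A (where A''>0): A(-3)=-9, A(4)=-352. Local minima of B: B(-1)=-1.
So the global minimum of h is A(4) + B(-1) + 4 = -352 − 1 + 4 = -349, attained at (4, -1).

(4, -1)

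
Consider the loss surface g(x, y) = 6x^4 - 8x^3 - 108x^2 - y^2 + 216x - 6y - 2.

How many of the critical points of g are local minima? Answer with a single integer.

0

g separates as a function of x plus a function of y, so ∇g=0 decouples.
∂g/∂x = 24(x - 3)(x - 1)(x + 3) = 0 at x ∈ {-3, 1, 3}; ∂g/∂y = -2(y + 3) = 0 at y ∈ {-3}.
The Hessian is diagonal: diag(g_xx, g_yy). Second derivatives: g_xx(-3)=576, g_xx(1)=-192, g_xx(3)=288; g_yy(-3)=-2.
Local minima occur where both diagonal entries positive: none. Count: 0.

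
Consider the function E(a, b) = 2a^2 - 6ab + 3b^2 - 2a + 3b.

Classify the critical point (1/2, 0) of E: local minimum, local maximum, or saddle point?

The Hessian of E is constant: H = [[4, -6], [-6, 6]].
det(H) = 4·6 − (-6)² = -12.
Since det(H) < 0, H is indefinite and the critical point is a saddle point.

saddle point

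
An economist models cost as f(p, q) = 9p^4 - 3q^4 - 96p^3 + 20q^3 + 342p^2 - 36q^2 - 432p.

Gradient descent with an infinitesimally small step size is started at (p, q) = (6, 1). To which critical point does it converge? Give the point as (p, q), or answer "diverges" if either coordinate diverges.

f is separable, so gradient descent decouples: p follows -∂f/∂p, q follows -∂f/∂q.
∂f/∂p = 36(p - 4)(p - 3)(p - 1); at p=6 this is 1080, so p decreases.
∂f/∂q = -12q(q - 3)(q - 2); at q=1 this is -24, so q increases.
p converges to its nearest critical value 4 (a local min of the p-part); q converges to 2. The iterate converges to (4, 2).

(4, 2)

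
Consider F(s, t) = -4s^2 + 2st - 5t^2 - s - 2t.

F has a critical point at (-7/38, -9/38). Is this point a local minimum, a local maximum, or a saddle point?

The Hessian of F is constant: H = [[-8, 2], [2, -10]].
det(H) = (-8)·(-10) − 2² = 76.
det(H) > 0 and tr(H) = -18 < 0, so H is negative definite and the point is a local maximum.

local maximum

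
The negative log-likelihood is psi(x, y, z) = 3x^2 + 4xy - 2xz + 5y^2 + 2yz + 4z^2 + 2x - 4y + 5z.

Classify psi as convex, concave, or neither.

psi is quadratic, so its Hessian is the constant matrix H = [[6, 4, -2], [4, 10, 2], [-2, 2, 8]].
Leading principal minors: 6, 44, 256.
All positive ⇒ H ≻ 0 ⇒ convex.

convex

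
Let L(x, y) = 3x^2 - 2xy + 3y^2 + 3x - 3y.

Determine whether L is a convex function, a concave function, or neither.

convex

L is quadratic, so its Hessian is the constant matrix H = [[6, -2], [-2, 6]].
det(H) = 32, tr(H) = 12.
det(H) > 0 and tr(H) > 0, so H is positive definite everywhere: convex.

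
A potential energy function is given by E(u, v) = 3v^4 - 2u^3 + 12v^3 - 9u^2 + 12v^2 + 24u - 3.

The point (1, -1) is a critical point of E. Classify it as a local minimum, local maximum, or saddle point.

The mixed partial ∂²E/∂u∂v is 0, so the Hessian at any point is diag(E_uu, E_vv) = diag(-6(2u + 3), 12(3v^2 + 6v + 2)).
At (1, -1): H = diag(-30, -12).
Both eigenvalues are negative, so H is negative definite: a local maximum.

local maximum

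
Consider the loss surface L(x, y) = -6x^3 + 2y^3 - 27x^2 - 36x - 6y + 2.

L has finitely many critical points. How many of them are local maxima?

1

L separates as a function of x plus a function of y, so ∇L=0 decouples.
∂L/∂x = -18(x + 1)(x + 2) = 0 at x ∈ {-2, -1}; ∂L/∂y = 6(y - 1)(y + 1) = 0 at y ∈ {-1, 1}.
The Hessian is diagonal: diag(L_xx, L_yy). Second derivatives: L_xx(-2)=18, L_xx(-1)=-18; L_yy(-1)=-12, L_yy(1)=12.
Local maxima occur where both diagonal entries negative: (-1, -1). Count: 1.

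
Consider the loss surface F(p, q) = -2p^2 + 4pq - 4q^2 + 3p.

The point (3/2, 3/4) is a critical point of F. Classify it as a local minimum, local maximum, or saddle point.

local maximum

The Hessian of F is constant: H = [[-4, 4], [4, -8]].
det(H) = (-4)·(-8) − 4² = 16.
det(H) > 0 and tr(H) = -12 < 0, so H is negative definite and the point is a local maximum.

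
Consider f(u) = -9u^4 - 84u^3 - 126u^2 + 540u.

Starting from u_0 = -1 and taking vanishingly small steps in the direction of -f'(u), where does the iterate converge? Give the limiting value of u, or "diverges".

f'(u) = -36(u - 1)(u + 3)(u + 5), so f'(-1) = 576.
Gradient descent moves in the -f' direction, i.e. u is decreasing.
The nearest critical point in that direction is u = -3, where f'' = 288 > 0 (a local minimum). The iterate converges there.

-3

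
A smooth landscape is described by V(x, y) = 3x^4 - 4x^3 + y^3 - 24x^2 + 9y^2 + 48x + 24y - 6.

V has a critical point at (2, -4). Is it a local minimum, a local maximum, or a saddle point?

The mixed partial ∂²V/∂x∂y is 0, so the Hessian at any point is diag(V_xx, V_yy) = diag(12(3x^2 - 2x - 4), 6(y + 3)).
At (2, -4): H = diag(48, -6).
The eigenvalues have opposite signs, so H is indefinite: a saddle point.

saddle point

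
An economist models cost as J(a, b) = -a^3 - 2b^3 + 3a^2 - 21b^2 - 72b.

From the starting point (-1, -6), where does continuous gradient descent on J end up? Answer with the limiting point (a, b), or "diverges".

(0, -4)

J is separable, so gradient descent decouples: a follows -∂J/∂a, b follows -∂J/∂b.
∂J/∂a = -3a(a - 2); at a=-1 this is -9, so a increases.
∂J/∂b = -6(b + 3)(b + 4); at b=-6 this is -36, so b increases.
a converges to its nearest critical value 0 (a local min of the a-part); b converges to -4. The iterate converges to (0, -4).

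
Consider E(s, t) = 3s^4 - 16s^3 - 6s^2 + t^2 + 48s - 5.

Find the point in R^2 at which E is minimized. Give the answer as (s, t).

(4, 0)

E(s,t) separates as P(s) + Q(t) − 5, so its minimum is min P + min Q − 5.
P'(s) = 12(s - 4)(s - 1)(s + 1) vanishes at s ∈ {-1, 1, 4}; Q'(t) = 2t vanishes at t ∈ {0}.
Local minima of P (where P''>0): P(-1)=-35, P(4)=-160. Local minima of Q: Q(0)=0.
So the global minimum of E is P(4) + Q(0) − 5 = -160 + 0 − 5 = -165, attained at (4, 0).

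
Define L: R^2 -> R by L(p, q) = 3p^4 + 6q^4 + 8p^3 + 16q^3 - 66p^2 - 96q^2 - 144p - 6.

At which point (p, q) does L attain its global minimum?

L(p,q) separates as A(p) + B(q) − 6, so its minimum is min A + min B − 6.
A'(p) = 12(p - 3)(p + 1)(p + 4) vanishes at p ∈ {-4, -1, 3}; B'(q) = 24q(q - 2)(q + 4) vanishes at q ∈ {-4, 0, 2}.
Local minima of A (where A''>0): A(-4)=-224, A(3)=-567. Local minima of B: B(-4)=-1024, B(2)=-160.
So the global minimum of L is A(3) + B(-4) − 6 = -567 − 1024 − 6 = -1597, attained at (3, -4).

(3, -4)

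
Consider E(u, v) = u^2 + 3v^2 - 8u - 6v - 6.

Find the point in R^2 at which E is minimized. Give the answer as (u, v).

(4, 1)

E(u,v) separates as P(u) + Q(v) − 6, so its minimum is min P + min Q − 6.
P'(u) = 2u - 8 vanishes at u ∈ {4}; Q'(v) = 6v - 6 vanishes at v ∈ {1}.
Local minima of P (where P''>0): P(4)=-16. Local minima of Q: Q(1)=-3.
So the global minimum of E is P(4) + Q(1) − 6 = -16 − 3 − 6 = -25, attained at (4, 1).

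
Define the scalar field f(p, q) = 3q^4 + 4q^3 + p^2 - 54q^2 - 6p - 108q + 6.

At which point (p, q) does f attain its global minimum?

f(p,q) separates as A(p) + B(q) + 6, so its minimum is min A + min B + 6.
A'(p) = 2p - 6 vanishes at p ∈ {3}; B'(q) = 12(q - 3)(q + 1)(q + 3) vanishes at q ∈ {-3, -1, 3}.
Local minima of A (where A''>0): A(3)=-9. Local minima of B: B(-3)=-27, B(3)=-459.
So the global minimum of f is A(3) + B(3) + 6 = -9 − 459 + 6 = -462, attained at (3, 3).

(3, 3)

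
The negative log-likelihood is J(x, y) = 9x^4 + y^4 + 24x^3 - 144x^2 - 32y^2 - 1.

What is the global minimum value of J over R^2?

-1793

J(x,y) separates as P(x) + Q(y) − 1, so its minimum is min P + min Q − 1.
P'(x) = 36x(x - 2)(x + 4) vanishes at x ∈ {-4, 0, 2}; Q'(y) = 4y(y - 4)(y + 4) vanishes at y ∈ {-4, 0, 4}.
Local minima of P (where P''>0): P(-4)=-1536, P(2)=-240. Local minima of Q: Q(-4)=-256, Q(4)=-256.
So the global minimum of J is P(-4) + Q(-4) − 1 = -1536 − 256 − 1 = -1793, attained at (-4, -4).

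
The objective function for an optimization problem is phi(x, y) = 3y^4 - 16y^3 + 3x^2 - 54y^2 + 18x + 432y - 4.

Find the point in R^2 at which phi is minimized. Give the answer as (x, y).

phi(x,y) separates as P(x) + Q(y) − 4, so its minimum is min P + min Q − 4.
P'(x) = 6x + 18 vanishes at x ∈ {-3}; Q'(y) = 12(y - 4)(y - 3)(y + 3) vanishes at y ∈ {-3, 3, 4}.
Local minima of P (where P''>0): P(-3)=-27. Local minima of Q: Q(-3)=-1107, Q(4)=608.
So the global minimum of phi is P(-3) + Q(-3) − 4 = -27 − 1107 − 4 = -1138, attained at (-3, -3).

(-3, -3)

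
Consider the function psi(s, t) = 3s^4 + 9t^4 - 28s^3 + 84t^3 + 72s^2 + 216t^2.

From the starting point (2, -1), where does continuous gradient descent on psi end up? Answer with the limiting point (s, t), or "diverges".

(0, 0)

psi is separable, so gradient descent decouples: s follows -∂psi/∂s, t follows -∂psi/∂t.
∂psi/∂s = 12s(s - 4)(s - 3); at s=2 this is 48, so s decreases.
∂psi/∂t = 36t(t + 3)(t + 4); at t=-1 this is -216, so t increases.
s converges to its nearest critical value 0 (a local min of the s-part); t converges to 0. The iterate converges to (0, 0).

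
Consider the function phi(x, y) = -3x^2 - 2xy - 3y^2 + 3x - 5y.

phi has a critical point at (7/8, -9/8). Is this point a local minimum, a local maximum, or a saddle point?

The Hessian of phi is constant: H = [[-6, -2], [-2, -6]].
det(H) = (-6)·(-6) − (-2)² = 32.
det(H) > 0 and tr(H) = -12 < 0, so H is negative definite and the point is a local maximum.

local maximum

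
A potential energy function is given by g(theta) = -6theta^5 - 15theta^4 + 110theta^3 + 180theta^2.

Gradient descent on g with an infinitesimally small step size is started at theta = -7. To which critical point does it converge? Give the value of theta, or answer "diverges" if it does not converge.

-4

g'(theta) = -30theta(theta - 3)(theta + 1)(theta + 4), so g'(-7) = -37800.
Gradient descent moves in the -g' direction, i.e. theta is increasing.
The nearest critical point in that direction is theta = -4, where g'' = 2520 > 0 (a local minimum). The iterate converges there.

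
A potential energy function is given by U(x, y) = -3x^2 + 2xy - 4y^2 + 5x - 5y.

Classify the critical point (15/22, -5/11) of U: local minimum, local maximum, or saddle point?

local maximum

The Hessian of U is constant: H = [[-6, 2], [2, -8]].
det(H) = (-6)·(-8) − 2² = 44.
det(H) > 0 and tr(H) = -14 < 0, so H is negative definite and the point is a local maximum.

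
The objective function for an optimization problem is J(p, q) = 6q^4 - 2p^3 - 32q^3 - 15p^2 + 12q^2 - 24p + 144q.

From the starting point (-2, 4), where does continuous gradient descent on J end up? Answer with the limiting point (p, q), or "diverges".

(-4, 3)

J is separable, so gradient descent decouples: p follows -∂J/∂p, q follows -∂J/∂q.
∂J/∂p = -6(p + 1)(p + 4); at p=-2 this is 12, so p decreases.
∂J/∂q = 24(q - 3)(q - 2)(q + 1); at q=4 this is 240, so q decreases.
p converges to its nearest critical value -4 (a local min of the p-part); q converges to 3. The iterate converges to (-4, 3).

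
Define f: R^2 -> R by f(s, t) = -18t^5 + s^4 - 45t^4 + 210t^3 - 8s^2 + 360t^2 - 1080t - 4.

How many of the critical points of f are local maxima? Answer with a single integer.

2

f separates as a function of s plus a function of t, so ∇f=0 decouples.
∂f/∂s = 4s(s - 2)(s + 2) = 0 at s ∈ {-2, 0, 2}; ∂f/∂t = -90(t - 2)(t - 1)(t + 2)(t + 3) = 0 at t ∈ {-3, -2, 1, 2}.
The Hessian is diagonal: diag(f_ss, f_tt). Second derivatives: f_ss(-2)=32, f_ss(0)=-16, f_ss(2)=32; f_tt(-3)=1800, f_tt(-2)=-1080, f_tt(1)=1080, f_tt(2)=-1800.
Local maxima occur where both diagonal entries negative: (0, -2), (0, 2). Count: 2.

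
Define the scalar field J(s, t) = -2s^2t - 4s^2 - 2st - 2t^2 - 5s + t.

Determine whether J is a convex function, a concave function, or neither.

neither

The term -2s^2t is cubic, so the Hessian is not constant.
∂²J/∂s² = -4t - 8, which takes both signs as t varies (negative for sufficiently large t). A diagonal entry of the Hessian changing sign means the Hessian is neither positive- nor negative-semidefinite on all of R^2.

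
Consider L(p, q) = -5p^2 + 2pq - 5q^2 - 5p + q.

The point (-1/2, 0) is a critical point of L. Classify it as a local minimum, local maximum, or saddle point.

The Hessian of L is constant: H = [[-10, 2], [2, -10]].
det(H) = (-10)·(-10) − 2² = 96.
det(H) > 0 and tr(H) = -20 < 0, so H is negative definite and the point is a local maximum.

local maximum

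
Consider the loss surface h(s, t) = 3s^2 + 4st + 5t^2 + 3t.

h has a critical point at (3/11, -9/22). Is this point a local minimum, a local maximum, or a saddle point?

local minimum

The Hessian of h is constant: H = [[6, 4], [4, 10]].
det(H) = 6·10 − 4² = 44.
det(H) > 0 and tr(H) = 16 > 0, so H is positive definite and the point is a local minimum.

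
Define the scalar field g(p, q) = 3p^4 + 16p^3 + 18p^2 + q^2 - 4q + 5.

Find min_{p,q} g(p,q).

-26

g(p,q) separates as A(p) + B(q) + 5, so its minimum is min A + min B + 5.
A'(p) = 12p(p + 1)(p + 3) vanishes at p ∈ {-3, -1, 0}; B'(q) = 2q - 4 vanishes at q ∈ {2}.
Local minima of A (where A''>0): A(-3)=-27, A(0)=0. Local minima of B: B(2)=-4.
So the global minimum of g is A(-3) + B(2) + 5 = -27 − 4 + 5 = -26, attained at (-3, 2).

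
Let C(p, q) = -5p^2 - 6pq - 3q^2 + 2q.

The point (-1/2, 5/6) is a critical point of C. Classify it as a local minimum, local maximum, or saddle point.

The Hessian of C is constant: H = [[-10, -6], [-6, -6]].
det(H) = (-10)·(-6) − (-6)² = 24.
det(H) > 0 and tr(H) = -16 < 0, so H is negative definite and the point is a local maximum.

local maximum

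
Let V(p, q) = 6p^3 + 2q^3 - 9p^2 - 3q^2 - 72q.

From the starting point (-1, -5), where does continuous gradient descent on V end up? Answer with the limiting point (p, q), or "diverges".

V is separable, so gradient descent decouples: p follows -∂V/∂p, q follows -∂V/∂q.
∂V/∂p = 18p(p - 1); at p=-1 this is 36, so p decreases.
∂V/∂q = 6(q - 4)(q + 3); at q=-5 this is 108, so q decreases.
The p-coordinate has no critical point in that direction and runs off to infinity.

diverges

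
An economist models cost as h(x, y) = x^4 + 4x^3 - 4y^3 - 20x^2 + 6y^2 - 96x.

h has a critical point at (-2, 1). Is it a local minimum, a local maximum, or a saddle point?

The mixed partial ∂²h/∂x∂y is 0, so the Hessian at any point is diag(h_xx, h_yy) = diag(4(3x^2 + 6x - 10), 12(-2y + 1)).
At (-2, 1): H = diag(-40, -12).
Both eigenvalues are negative, so H is negative definite: a local maximum.

local maximum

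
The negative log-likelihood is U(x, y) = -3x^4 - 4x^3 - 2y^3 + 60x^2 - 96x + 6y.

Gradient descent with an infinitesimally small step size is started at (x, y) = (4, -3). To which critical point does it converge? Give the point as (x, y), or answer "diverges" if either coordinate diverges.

U is separable, so gradient descent decouples: x follows -∂U/∂x, y follows -∂U/∂y.
∂U/∂x = -12(x - 2)(x - 1)(x + 4); at x=4 this is -576, so x increases.
∂U/∂y = -6(y - 1)(y + 1); at y=-3 this is -48, so y increases.
The x-coordinate has no critical point in that direction and runs off to infinity.

diverges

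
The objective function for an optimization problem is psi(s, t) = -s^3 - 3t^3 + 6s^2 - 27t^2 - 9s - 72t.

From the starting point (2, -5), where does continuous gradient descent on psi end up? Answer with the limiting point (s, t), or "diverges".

psi is separable, so gradient descent decouples: s follows -∂psi/∂s, t follows -∂psi/∂t.
∂psi/∂s = -3(s - 3)(s - 1); at s=2 this is 3, so s decreases.
∂psi/∂t = -9(t + 2)(t + 4); at t=-5 this is -27, so t increases.
s converges to its nearest critical value 1 (a local min of the s-part); t converges to -4. The iterate converges to (1, -4).

(1, -4)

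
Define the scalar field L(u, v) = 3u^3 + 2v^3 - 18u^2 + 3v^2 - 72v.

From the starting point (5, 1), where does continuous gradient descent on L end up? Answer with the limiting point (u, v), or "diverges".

L is separable, so gradient descent decouples: u follows -∂L/∂u, v follows -∂L/∂v.
∂L/∂u = 9u(u - 4); at u=5 this is 45, so u decreases.
∂L/∂v = 6(v - 3)(v + 4); at v=1 this is -60, so v increases.
u converges to its nearest critical value 4 (a local min of the u-part); v converges to 3. The iterate converges to (4, 3).

(4, 3)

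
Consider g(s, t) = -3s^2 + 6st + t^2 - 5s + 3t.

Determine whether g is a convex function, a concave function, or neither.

g is quadratic, so its Hessian is the constant matrix H = [[-6, 6], [6, 2]].
det(H) = -48, tr(H) = -4.
det(H) < 0, so H is indefinite: neither convex nor concave.

neither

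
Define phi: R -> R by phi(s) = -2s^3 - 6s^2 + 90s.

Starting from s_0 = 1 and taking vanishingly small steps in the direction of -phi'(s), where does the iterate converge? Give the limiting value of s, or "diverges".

-5

phi'(s) = -6(s - 3)(s + 5), so phi'(1) = 72.
Gradient descent moves in the -phi' direction, i.e. s is decreasing.
The nearest critical point in that direction is s = -5, where phi'' = 48 > 0 (a local minimum). The iterate converges there.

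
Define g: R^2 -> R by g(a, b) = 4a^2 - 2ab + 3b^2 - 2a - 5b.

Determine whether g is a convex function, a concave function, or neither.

g is quadratic, so its Hessian is the constant matrix H = [[8, -2], [-2, 6]].
det(H) = 44, tr(H) = 14.
det(H) > 0 and tr(H) > 0, so H is positive definite everywhere: convex.

convex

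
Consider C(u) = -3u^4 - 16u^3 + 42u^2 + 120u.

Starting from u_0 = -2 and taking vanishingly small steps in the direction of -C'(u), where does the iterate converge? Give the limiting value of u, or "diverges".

C'(u) = -12(u - 2)(u + 1)(u + 5), so C'(-2) = -144.
Gradient descent moves in the -C' direction, i.e. u is increasing.
The nearest critical point in that direction is u = -1, where C'' = 144 > 0 (a local minimum). The iterate converges there.

-1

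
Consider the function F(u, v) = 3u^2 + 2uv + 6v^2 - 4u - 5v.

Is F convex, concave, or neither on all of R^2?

convex

F is quadratic, so its Hessian is the constant matrix H = [[6, 2], [2, 12]].
det(H) = 68, tr(H) = 18.
det(H) > 0 and tr(H) > 0, so H is positive definite everywhere: convex.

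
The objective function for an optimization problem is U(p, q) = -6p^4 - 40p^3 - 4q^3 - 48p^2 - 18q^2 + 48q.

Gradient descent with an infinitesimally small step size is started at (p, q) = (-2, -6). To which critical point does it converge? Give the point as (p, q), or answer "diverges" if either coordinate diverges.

U is separable, so gradient descent decouples: p follows -∂U/∂p, q follows -∂U/∂q.
∂U/∂p = -24p(p + 1)(p + 4); at p=-2 this is -96, so p increases.
∂U/∂q = -12(q - 1)(q + 4); at q=-6 this is -168, so q increases.
p converges to its nearest critical value -1 (a local min of the p-part); q converges to -4. The iterate converges to (-1, -4).

(-1, -4)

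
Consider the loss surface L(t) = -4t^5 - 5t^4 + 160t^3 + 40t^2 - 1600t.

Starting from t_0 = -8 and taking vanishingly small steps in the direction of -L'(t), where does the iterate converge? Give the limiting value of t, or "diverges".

-5

L'(t) = -20(t - 4)(t - 2)(t + 2)(t + 5), so L'(-8) = -43200.
Gradient descent moves in the -L' direction, i.e. t is increasing.
The nearest critical point in that direction is t = -5, where L'' = 3780 > 0 (a local minimum). The iterate converges there.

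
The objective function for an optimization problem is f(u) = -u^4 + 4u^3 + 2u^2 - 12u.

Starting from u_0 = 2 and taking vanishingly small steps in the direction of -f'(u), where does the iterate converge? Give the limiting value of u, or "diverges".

f'(u) = -4(u - 3)(u - 1)(u + 1), so f'(2) = 12.
Gradient descent moves in the -f' direction, i.e. u is decreasing.
The nearest critical point in that direction is u = 1, where f'' = 16 > 0 (a local minimum). The iterate converges there.

1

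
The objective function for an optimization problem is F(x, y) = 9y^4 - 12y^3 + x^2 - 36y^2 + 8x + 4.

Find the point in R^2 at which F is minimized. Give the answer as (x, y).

F(x,y) separates as P(x) + Q(y) + 4, so its minimum is min P + min Q + 4.
P'(x) = 2x + 8 vanishes at x ∈ {-4}; Q'(y) = 36y(y - 2)(y + 1) vanishes at y ∈ {-1, 0, 2}.
Local minima of P (where P''>0): P(-4)=-16. Local minima of Q: Q(-1)=-15, Q(2)=-96.
So the global minimum of F is P(-4) + Q(2) + 4 = -16 − 96 + 4 = -108, attained at (-4, 2).

(-4, 2)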